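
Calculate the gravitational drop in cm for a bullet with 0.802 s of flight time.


drop = 0.5*g*t^2 = 0.5*9.81*0.802^2 = 3.15492 m ≈ 315.5 cm

315.5 cm


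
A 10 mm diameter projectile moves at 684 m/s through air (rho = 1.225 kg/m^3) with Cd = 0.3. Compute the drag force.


A = pi*(d/2)^2 = pi*(10/2000)^2 = 7.85398e-05 m^2
Fd = 0.5*Cd*rho*A*v^2 = 0.5*0.3*1.225*7.85398e-05*684^2 = 6.752 N

6.752 N


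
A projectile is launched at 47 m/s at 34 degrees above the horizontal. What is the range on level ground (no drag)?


R = v0^2 * sin(2*theta) / g = 47^2 * sin(2*34°) / 9.81 = 208.8 m

208.8 m


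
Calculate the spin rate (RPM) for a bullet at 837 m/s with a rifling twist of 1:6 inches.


twist_m = 6*0.0254 = 0.1524 m
spin = v/twist = 837/0.1524 = 5492.126 rev/s
RPM = spin*60 = 5492.126*60 ≈ 329528 RPM

329528 RPM


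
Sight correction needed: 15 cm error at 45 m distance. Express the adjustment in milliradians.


1 mrad subtends 1 cm per 10 m of range, so adj = error_cm / (dist_m / 10) = 15 / (45/10) = 3.333 mrad

3.333 mrad


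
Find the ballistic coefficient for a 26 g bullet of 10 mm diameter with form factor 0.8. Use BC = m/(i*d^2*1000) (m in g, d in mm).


BC = m/(i*d^2*1000) = 26/(0.8 * 10^2 * 1000) = 0.000325

0.000325


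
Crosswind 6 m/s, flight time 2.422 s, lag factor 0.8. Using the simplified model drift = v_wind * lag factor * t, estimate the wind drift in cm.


drift = v_wind * lag * t = 6 * 0.8 * 2.422 = 11.6256 m ≈ 1163 cm

1163 cm


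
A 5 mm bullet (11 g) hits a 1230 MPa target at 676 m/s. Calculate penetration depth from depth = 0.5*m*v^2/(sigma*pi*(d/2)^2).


A = pi*(d/2)^2 = pi*(5/2)^2 = 19.635 mm^2
E = 0.5*m*v^2 = 0.5*0.011*676^2 = 2513.37 J
depth = E/(sigma*A) = 2513.37 J / (1230 MPa * 19.635 mm^2) = 2513.37/(1230 * 19.635) m = 0.104069 m ≈ 104.1 mm

104.1 mm


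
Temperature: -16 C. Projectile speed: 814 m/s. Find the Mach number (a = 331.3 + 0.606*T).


a = 331.3 + 0.606*(-16) = 321.604 m/s
M = v/a = 814/321.604 = 2.531

2.531


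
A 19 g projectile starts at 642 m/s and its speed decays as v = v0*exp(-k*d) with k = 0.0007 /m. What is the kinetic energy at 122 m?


v = v0*exp(-k*d) = 642*exp(-0.0007*122) = 589.449 m/s
E = 0.5*m*v^2 = 0.5*0.019*589.449^2 = 3301 J

3301 J


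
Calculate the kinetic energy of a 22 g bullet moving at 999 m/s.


E = 0.5*m*v^2 = 0.5*0.022*999^2 = 10978 J

10978 J


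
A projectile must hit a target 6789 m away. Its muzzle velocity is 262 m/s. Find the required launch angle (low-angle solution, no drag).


sin(2*theta) = R*g/v0^2 = 6789*9.81/262^2 = 0.970224, theta = arcsin(0.970224)/2 = 37.99°

37.99 degrees


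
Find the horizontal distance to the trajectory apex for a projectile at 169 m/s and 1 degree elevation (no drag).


R = v0^2*sin(2*theta)/g = 169^2*sin(2*1°)/9.81 = 101.607 m
apex_dist = R/2 = 101.607/2 = 50.8 m

50.8 m


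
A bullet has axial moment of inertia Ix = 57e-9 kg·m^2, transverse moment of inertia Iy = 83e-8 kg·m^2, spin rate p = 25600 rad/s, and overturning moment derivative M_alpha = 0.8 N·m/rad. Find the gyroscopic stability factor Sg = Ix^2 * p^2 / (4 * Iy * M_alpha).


Sg = Ix^2 * p^2 / (4 * Iy * M_alpha) = (57e-9)^2 * 25600^2 / (4 * 83e-8 * 0.8) = 0.8017

0.8017


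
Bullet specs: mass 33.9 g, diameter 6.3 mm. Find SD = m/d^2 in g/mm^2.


SD = m/d^2 = 33.9/6.3^2 = 0.8541 g/mm^2

0.8541 g/mm^2


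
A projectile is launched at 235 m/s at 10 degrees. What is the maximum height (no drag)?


H = (v0*sin(theta))^2 / (2g) = (235*sin(10°))^2 / (2*9.81) = 84.87 m

84.87 m


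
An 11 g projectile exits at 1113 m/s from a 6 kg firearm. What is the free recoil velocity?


v_recoil = m_p * v_p / m_gun = 0.011 * 1113 / 6 = 2.04 m/s

2.04 m/s


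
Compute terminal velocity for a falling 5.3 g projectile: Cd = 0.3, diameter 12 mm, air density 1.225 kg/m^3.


A = pi*(d/2)^2 = pi*(12/2000)^2 = 1.13097e-04 m^2
vt = sqrt(2mg/(Cd*rho*A)) = sqrt(2*0.0053*9.81/(0.3 * 1.225 * 1.13097e-04)) = 50.02 m/s

50.02 m/s


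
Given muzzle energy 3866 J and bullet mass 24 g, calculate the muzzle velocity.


v = sqrt(2*E/m) = sqrt(2*3866/0.024) = 567.6 m/s

567.6 m/s


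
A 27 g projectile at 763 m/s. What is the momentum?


p = m*v = 0.027*763 = 20.6 kg·m/s

20.6 kg·m/s


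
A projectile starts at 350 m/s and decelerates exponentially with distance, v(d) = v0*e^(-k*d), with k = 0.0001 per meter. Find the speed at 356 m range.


v = v0*exp(-k*d) = 350*exp(-0.0001*356) = 337.8 m/s

337.8 m/s


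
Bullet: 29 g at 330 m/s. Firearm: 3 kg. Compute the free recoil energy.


v_r = m_p*v_p/m_gun = 0.029*330/3 = 3.19 m/s, E_r = 0.5*m_gun*v_r^2 = 0.5*3*3.19^2 = 15.26 J

15.26 J


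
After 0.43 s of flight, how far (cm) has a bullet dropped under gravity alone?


drop = 0.5*g*t^2 = 0.5*9.81*0.43^2 = 0.906934 m ≈ 90.69 cm

90.69 cm


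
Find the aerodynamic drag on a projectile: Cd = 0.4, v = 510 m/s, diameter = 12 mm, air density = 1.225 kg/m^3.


A = pi*(d/2)^2 = pi*(12/2000)^2 = 1.13097e-04 m^2
Fd = 0.5*Cd*rho*A*v^2 = 0.5*0.4*1.225*1.13097e-04*510^2 = 7.207 N

7.207 N


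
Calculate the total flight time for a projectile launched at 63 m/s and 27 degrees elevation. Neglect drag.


T = 2*v0*sin(theta)/g = 2*63*sin(27°)/9.81 = 5.831 s

5.831 s


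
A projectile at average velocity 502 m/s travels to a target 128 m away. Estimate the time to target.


t = d/v = 128/502 = 0.255 s

0.255 s


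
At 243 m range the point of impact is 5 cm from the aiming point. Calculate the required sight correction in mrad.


1 mrad subtends 1 cm per 10 m of range, so adj = error_cm / (dist_m / 10) = 5 / (243/10) = 0.2058 mrad

0.2058 mrad


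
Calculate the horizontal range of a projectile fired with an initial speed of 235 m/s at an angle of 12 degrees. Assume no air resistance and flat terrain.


R = v0^2 * sin(2*theta) / g = 235^2 * sin(2*12°) / 9.81 = 2290 m

2290 m


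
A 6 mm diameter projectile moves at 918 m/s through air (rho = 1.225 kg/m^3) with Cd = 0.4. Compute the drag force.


A = pi*(d/2)^2 = pi*(6/2000)^2 = 2.82743e-05 m^2
Fd = 0.5*Cd*rho*A*v^2 = 0.5*0.4*1.225*2.82743e-05*918^2 = 5.838 N

5.838 N


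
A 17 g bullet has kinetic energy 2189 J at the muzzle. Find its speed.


v = sqrt(2*E/m) = sqrt(2*2189/0.017) = 507.5 m/s

507.5 m/s


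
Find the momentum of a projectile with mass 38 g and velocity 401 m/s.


p = m*v = 0.038*401 = 15.24 kg·m/s

15.24 kg·m/s


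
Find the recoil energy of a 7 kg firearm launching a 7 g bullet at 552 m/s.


v_r = m_p*v_p/m_gun = 0.007*552/7 = 0.552 m/s, E_r = 0.5*m_gun*v_r^2 = 0.5*7*0.552^2 = 1.066 J

1.066 J


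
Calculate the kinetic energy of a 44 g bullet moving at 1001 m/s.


E = 0.5*m*v^2 = 0.5*0.044*1001^2 = 22044 J

22044 J


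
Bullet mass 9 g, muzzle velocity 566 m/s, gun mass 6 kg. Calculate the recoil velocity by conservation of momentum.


v_recoil = m_p * v_p / m_gun = 0.009 * 566 / 6 = 0.849 m/s

0.849 m/s


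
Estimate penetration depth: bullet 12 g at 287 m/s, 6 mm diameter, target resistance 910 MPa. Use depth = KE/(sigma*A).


A = pi*(d/2)^2 = pi*(6/2)^2 = 28.2743 mm^2
E = 0.5*m*v^2 = 0.5*0.012*287^2 = 494.214 J
depth = E/(sigma*A) = 494.214 J / (910 MPa * 28.2743 mm^2) = 494.214/(910 * 28.2743) m = 0.019208 m ≈ 19.21 mm

19.21 mm


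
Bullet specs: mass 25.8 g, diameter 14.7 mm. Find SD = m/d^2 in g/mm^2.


SD = m/d^2 = 25.8/14.7^2 = 0.1194 g/mm^2

0.1194 g/mm^2


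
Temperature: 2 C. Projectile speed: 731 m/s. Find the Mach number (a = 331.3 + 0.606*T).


a = 331.3 + 0.606*(2) = 332.512 m/s
M = v/a = 731/332.512 = 2.198

2.198


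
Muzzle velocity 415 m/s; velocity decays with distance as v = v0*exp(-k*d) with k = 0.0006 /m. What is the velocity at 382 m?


v = v0*exp(-k*d) = 415*exp(-0.0006*382) = 330 m/s

330 m/s


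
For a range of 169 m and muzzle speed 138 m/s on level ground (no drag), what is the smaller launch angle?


sin(2*theta) = R*g/v0^2 = 169*9.81/138^2 = 0.0870558, theta = arcsin(0.0870558)/2 = 2.497°

2.497 degrees


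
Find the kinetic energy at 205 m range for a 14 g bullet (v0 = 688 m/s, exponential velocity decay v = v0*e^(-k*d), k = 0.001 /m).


v = v0*exp(-k*d) = 688*exp(-0.001*205) = 560.477 m/s
E = 0.5*m*v^2 = 0.5*0.014*560.477^2 = 2199 J

2199 J


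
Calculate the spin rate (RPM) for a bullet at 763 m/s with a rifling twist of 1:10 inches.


twist_m = 10*0.0254 = 0.254 m
spin = v/twist = 763/0.254 = 3003.937 rev/s
RPM = spin*60 = 3003.937*60 ≈ 180236 RPM

180236 RPM


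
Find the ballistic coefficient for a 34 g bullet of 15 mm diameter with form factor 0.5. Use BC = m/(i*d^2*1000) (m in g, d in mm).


BC = m/(i*d^2*1000) = 34/(0.5 * 15^2 * 1000) = 0.0003022

0.0003022


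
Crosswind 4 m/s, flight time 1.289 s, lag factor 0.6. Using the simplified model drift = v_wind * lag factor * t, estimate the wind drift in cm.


drift = v_wind * lag * t = 4 * 0.6 * 1.289 = 3.0936 m ≈ 309.4 cm

309.4 cm


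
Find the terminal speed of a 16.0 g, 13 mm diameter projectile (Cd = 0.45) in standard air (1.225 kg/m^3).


A = pi*(d/2)^2 = pi*(13/2000)^2 = 1.32732e-04 m^2
vt = sqrt(2mg/(Cd*rho*A)) = sqrt(2*0.016*9.81/(0.45 * 1.225 * 1.32732e-04)) = 65.5 m/s

65.5 m/s


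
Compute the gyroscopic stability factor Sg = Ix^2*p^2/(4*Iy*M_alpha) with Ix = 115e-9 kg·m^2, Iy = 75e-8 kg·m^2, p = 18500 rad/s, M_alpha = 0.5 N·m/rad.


Sg = Ix^2 * p^2 / (4 * Iy * M_alpha) = (115e-9)^2 * 18500^2 / (4 * 75e-8 * 0.5) = 3.018

3.018


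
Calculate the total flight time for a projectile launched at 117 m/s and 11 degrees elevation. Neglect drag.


T = 2*v0*sin(theta)/g = 2*117*sin(11°)/9.81 = 4.551 s

4.551 s


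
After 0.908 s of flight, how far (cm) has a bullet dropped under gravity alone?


drop = 0.5*g*t^2 = 0.5*9.81*0.908^2 = 4.044 m ≈ 404.4 cm

404.4 cm


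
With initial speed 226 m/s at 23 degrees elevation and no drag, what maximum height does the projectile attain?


H = (v0*sin(theta))^2 / (2g) = (226*sin(23°))^2 / (2*9.81) = 397.4 m

397.4 m


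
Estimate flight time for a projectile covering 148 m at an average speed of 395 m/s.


t = d/v = 148/395 = 0.3747 s

0.3747 s


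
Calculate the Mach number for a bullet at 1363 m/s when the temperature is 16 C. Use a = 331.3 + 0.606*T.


a = 331.3 + 0.606*(16) = 340.996 m/s
M = v/a = 1363/340.996 = 3.997

3.997


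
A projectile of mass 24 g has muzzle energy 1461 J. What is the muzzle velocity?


v = sqrt(2*E/m) = sqrt(2*1461/0.024) = 348.9 m/s

348.9 m/s


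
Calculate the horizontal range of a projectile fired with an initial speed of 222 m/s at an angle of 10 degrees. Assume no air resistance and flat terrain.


R = v0^2 * sin(2*theta) / g = 222^2 * sin(2*10°) / 9.81 = 1718 m

1718 m


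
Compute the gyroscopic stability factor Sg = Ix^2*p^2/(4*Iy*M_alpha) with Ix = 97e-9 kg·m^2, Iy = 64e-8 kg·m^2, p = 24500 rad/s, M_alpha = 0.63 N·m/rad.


Sg = Ix^2 * p^2 / (4 * Iy * M_alpha) = (97e-9)^2 * 24500^2 / (4 * 64e-8 * 0.63) = 3.502

3.502


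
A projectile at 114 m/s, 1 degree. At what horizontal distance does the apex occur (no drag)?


R = v0^2*sin(2*theta)/g = 114^2*sin(2*1°)/9.81 = 46.2338 m
apex_dist = R/2 = 46.2338/2 = 23.12 m

23.12 m


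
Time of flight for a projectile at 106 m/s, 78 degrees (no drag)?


T = 2*v0*sin(theta)/g = 2*106*sin(78°)/9.81 = 21.14 s

21.14 s


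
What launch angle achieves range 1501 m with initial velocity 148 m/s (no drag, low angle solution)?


sin(2*theta) = R*g/v0^2 = 1501*9.81/148^2 = 0.672243, theta = arcsin(0.672243)/2 = 21.12°

21.12 degrees


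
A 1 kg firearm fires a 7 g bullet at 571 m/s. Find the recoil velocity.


v_recoil = m_p * v_p / m_gun = 0.007 * 571 / 1 = 3.997 m/s

3.997 m/s


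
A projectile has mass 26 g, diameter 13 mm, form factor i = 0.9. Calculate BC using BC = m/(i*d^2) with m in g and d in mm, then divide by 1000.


BC = m/(i*d^2*1000) = 26/(0.9 * 13^2 * 1000) = 0.0001709

0.0001709


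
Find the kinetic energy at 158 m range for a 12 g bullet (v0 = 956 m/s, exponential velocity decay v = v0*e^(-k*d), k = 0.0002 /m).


v = v0*exp(-k*d) = 956*exp(-0.0002*158) = 926.263 m/s
E = 0.5*m*v^2 = 0.5*0.012*926.263^2 = 5148 J

5148 J


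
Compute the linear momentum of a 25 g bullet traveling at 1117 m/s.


p = m*v = 0.025*1117 = 27.93 kg·m/s

27.93 kg·m/s


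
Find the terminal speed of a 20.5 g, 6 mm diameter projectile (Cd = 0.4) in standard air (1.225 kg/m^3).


A = pi*(d/2)^2 = pi*(6/2000)^2 = 2.82743e-05 m^2
vt = sqrt(2mg/(Cd*rho*A)) = sqrt(2*0.0205*9.81/(0.4 * 1.225 * 2.82743e-05)) = 170.4 m/s

170.4 m/s


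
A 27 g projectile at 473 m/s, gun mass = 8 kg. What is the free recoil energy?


v_r = m_p*v_p/m_gun = 0.027*473/8 = 1.59637 m/s, E_r = 0.5*m_gun*v_r^2 = 0.5*8*1.59637^2 = 10.19 J

10.19 J


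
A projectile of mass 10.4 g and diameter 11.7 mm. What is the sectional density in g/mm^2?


SD = m/d^2 = 10.4/11.7^2 = 0.07597 g/mm^2

0.07597 g/mm^2


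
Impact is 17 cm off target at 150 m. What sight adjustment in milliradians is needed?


1 mrad subtends 1 cm per 10 m of range, so adj = error_cm / (dist_m / 10) = 17 / (150/10) = 1.133 mrad

1.133 mrad


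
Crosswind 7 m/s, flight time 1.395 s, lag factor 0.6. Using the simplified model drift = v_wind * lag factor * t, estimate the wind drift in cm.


drift = v_wind * lag * t = 7 * 0.6 * 1.395 = 5.859 m ≈ 585.9 cm

585.9 cm


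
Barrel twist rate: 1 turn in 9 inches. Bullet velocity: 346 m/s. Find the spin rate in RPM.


twist_m = 9*0.0254 = 0.2286 m
spin = v/twist = 346/0.2286 = 1513.561 rev/s
RPM = spin*60 = 1513.561*60 ≈ 90814 RPM

90814 RPM


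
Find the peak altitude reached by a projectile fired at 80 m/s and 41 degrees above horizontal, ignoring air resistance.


H = (v0*sin(theta))^2 / (2g) = (80*sin(41°))^2 / (2*9.81) = 140.4 m

140.4 m


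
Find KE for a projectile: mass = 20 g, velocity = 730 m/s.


E = 0.5*m*v^2 = 0.5*0.02*730^2 = 5329 J

5329 J


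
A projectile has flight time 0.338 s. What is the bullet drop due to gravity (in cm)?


drop = 0.5*g*t^2 = 0.5*9.81*0.338^2 = 0.560367 m ≈ 56.04 cm

56.04 cm


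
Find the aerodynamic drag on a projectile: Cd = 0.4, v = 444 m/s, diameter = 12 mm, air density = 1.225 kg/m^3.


A = pi*(d/2)^2 = pi*(12/2000)^2 = 1.13097e-04 m^2
Fd = 0.5*Cd*rho*A*v^2 = 0.5*0.4*1.225*1.13097e-04*444^2 = 5.462 N

5.462 N


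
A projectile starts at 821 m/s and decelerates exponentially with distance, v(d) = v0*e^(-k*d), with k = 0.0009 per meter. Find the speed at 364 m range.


v = v0*exp(-k*d) = 821*exp(-0.0009*364) = 591.7 m/s

591.7 m/s


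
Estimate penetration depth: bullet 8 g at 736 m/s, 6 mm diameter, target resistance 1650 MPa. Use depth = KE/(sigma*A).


A = pi*(d/2)^2 = pi*(6/2)^2 = 28.2743 mm^2
E = 0.5*m*v^2 = 0.5*0.008*736^2 = 2166.78 J
depth = E/(sigma*A) = 2166.78 J / (1650 MPa * 28.2743 mm^2) = 2166.78/(1650 * 28.2743) m = 0.046445 m ≈ 46.45 mm

46.45 mm


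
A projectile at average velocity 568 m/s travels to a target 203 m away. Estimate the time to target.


t = d/v = 203/568 = 0.3574 s

0.3574 s


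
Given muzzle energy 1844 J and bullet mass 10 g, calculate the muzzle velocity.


v = sqrt(2*E/m) = sqrt(2*1844/0.01) = 607.3 m/s

607.3 m/s


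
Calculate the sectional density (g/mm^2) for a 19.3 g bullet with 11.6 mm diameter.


SD = m/d^2 = 19.3/11.6^2 = 0.1434 g/mm^2

0.1434 g/mm^2


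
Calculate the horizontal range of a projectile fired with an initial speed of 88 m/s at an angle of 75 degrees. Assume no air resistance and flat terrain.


R = v0^2 * sin(2*theta) / g = 88^2 * sin(2*75°) / 9.81 = 394.7 m

394.7 m


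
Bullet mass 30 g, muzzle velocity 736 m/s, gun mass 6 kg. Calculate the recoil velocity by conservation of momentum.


v_recoil = m_p * v_p / m_gun = 0.03 * 736 / 6 = 3.68 m/s

3.68 m/s


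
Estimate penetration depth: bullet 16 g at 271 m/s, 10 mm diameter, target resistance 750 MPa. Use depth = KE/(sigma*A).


A = pi*(d/2)^2 = pi*(10/2)^2 = 78.5398 mm^2
E = 0.5*m*v^2 = 0.5*0.016*271^2 = 587.528 J
depth = E/(sigma*A) = 587.528 J / (750 MPa * 78.5398 mm^2) = 587.528/(750 * 78.5398) m = 0.00997419 m ≈ 9.974 mm

9.974 mm


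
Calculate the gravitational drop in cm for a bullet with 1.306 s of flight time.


drop = 0.5*g*t^2 = 0.5*9.81*1.306^2 = 8.36614 m ≈ 836.6 cm

836.6 cm


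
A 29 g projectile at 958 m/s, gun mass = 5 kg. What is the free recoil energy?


v_r = m_p*v_p/m_gun = 0.029*958/5 = 5.5564 m/s, E_r = 0.5*m_gun*v_r^2 = 0.5*5*5.5564^2 = 77.18 J

77.18 J


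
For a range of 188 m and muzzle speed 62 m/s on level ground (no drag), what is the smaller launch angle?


sin(2*theta) = R*g/v0^2 = 188*9.81/62^2 = 0.479781, theta = arcsin(0.479781)/2 = 14.34°

14.34 degrees


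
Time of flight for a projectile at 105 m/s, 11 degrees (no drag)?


T = 2*v0*sin(theta)/g = 2*105*sin(11°)/9.81 = 4.085 s

4.085 s


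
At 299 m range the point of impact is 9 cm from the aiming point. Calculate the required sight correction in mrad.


1 mrad subtends 1 cm per 10 m of range, so adj = error_cm / (dist_m / 10) = 9 / (299/10) = 0.301 mrad

0.301 mrad


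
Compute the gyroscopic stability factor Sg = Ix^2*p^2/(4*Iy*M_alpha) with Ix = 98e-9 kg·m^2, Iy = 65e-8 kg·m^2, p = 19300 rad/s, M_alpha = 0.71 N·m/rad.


Sg = Ix^2 * p^2 / (4 * Iy * M_alpha) = (98e-9)^2 * 19300^2 / (4 * 65e-8 * 0.71) = 1.938

1.938


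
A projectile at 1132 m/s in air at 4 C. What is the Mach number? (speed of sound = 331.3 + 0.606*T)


a = 331.3 + 0.606*(4) = 333.724 m/s
M = v/a = 1132/333.724 = 3.392

3.392


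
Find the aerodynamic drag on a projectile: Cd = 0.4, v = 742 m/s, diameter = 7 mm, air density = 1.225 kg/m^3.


A = pi*(d/2)^2 = pi*(7/2000)^2 = 3.84845e-05 m^2
Fd = 0.5*Cd*rho*A*v^2 = 0.5*0.4*1.225*3.84845e-05*742^2 = 5.191 N

5.191 N


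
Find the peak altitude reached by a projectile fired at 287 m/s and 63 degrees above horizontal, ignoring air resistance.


H = (v0*sin(theta))^2 / (2g) = (287*sin(63°))^2 / (2*9.81) = 3333 m

3333 m


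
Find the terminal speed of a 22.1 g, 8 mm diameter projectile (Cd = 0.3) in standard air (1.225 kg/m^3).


A = pi*(d/2)^2 = pi*(8/2000)^2 = 5.02655e-05 m^2
vt = sqrt(2mg/(Cd*rho*A)) = sqrt(2*0.0221*9.81/(0.3 * 1.225 * 5.02655e-05)) = 153.2 m/s

153.2 m/s


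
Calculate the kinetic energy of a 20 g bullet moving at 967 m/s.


E = 0.5*m*v^2 = 0.5*0.02*967^2 = 9351 J

9351 J


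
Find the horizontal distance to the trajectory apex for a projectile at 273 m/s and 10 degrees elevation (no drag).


R = v0^2*sin(2*theta)/g = 273^2*sin(2*10°)/9.81 = 2598.41 m
apex_dist = R/2 = 2598.41/2 = 1299 m

1299 m


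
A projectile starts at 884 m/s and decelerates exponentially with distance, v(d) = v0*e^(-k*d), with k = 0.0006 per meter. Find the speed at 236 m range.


v = v0*exp(-k*d) = 884*exp(-0.0006*236) = 767.3 m/s

767.3 m/s


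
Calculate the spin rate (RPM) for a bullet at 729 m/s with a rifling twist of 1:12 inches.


twist_m = 12*0.0254 = 0.3048 m
spin = v/twist = 729/0.3048 = 2391.732 rev/s
RPM = spin*60 = 2391.732*60 ≈ 143504 RPM

143504 RPM


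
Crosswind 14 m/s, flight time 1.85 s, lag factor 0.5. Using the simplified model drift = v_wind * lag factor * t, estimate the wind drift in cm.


drift = v_wind * lag * t = 14 * 0.5 * 1.85 = 12.95 m ≈ 1295 cm

1295 cm


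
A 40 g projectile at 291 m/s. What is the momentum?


p = m*v = 0.04*291 = 11.64 kg·m/s

11.64 kg·m/s


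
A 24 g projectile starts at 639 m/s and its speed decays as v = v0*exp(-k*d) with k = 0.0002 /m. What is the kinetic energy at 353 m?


v = v0*exp(-k*d) = 639*exp(-0.0002*353) = 595.442 m/s
E = 0.5*m*v^2 = 0.5*0.024*595.442^2 = 4255 J

4255 J


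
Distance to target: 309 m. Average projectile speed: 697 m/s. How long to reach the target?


t = d/v = 309/697 = 0.4433 s

0.4433 s


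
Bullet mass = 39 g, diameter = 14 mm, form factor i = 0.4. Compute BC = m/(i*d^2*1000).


BC = m/(i*d^2*1000) = 39/(0.4 * 14^2 * 1000) = 0.0004974

0.0004974


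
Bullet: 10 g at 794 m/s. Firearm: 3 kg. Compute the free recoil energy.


v_r = m_p*v_p/m_gun = 0.01*794/3 = 2.64667 m/s, E_r = 0.5*m_gun*v_r^2 = 0.5*3*2.64667^2 = 10.51 J

10.51 J


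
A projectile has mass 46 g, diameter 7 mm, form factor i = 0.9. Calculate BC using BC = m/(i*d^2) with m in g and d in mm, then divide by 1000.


BC = m/(i*d^2*1000) = 46/(0.9 * 7^2 * 1000) = 0.001043

0.001043


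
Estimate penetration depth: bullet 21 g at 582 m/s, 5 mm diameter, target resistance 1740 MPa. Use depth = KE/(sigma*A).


A = pi*(d/2)^2 = pi*(5/2)^2 = 19.635 mm^2
E = 0.5*m*v^2 = 0.5*0.021*582^2 = 3556.6 J
depth = E/(sigma*A) = 3556.6 J / (1740 MPa * 19.635 mm^2) = 3556.6/(1740 * 19.635) m = 0.104101 m ≈ 104.1 mm

104.1 mm


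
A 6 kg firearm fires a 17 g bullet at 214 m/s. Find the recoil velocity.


v_recoil = m_p * v_p / m_gun = 0.017 * 214 / 6 = 0.6063 m/s

0.6063 m/s


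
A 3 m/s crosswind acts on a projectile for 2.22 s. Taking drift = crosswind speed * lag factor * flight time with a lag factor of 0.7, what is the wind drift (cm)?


drift = v_wind * lag * t = 3 * 0.7 * 2.22 = 4.662 m ≈ 466.2 cm

466.2 cm


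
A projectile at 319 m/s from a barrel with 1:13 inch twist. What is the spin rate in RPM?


twist_m = 13*0.0254 = 0.3302 m
spin = v/twist = 319/0.3302 = 966.0812 rev/s
RPM = spin*60 = 966.0812*60 ≈ 57965 RPM

57965 RPM


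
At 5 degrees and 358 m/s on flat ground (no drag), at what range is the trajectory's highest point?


R = v0^2*sin(2*theta)/g = 358^2*sin(2*5°)/9.81 = 2268.65 m
apex_dist = R/2 = 2268.65/2 = 1134 m

1134 m


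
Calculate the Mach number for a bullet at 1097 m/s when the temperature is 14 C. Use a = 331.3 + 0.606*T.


a = 331.3 + 0.606*(14) = 339.784 m/s
M = v/a = 1097/339.784 = 3.229

3.229


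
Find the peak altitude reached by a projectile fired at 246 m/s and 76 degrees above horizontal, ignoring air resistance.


H = (v0*sin(theta))^2 / (2g) = (246*sin(76°))^2 / (2*9.81) = 2904 m

2904 m


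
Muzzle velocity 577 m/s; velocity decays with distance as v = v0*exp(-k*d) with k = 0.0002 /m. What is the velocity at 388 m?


v = v0*exp(-k*d) = 577*exp(-0.0002*388) = 533.9 m/s

533.9 m/s


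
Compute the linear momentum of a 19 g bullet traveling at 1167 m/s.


p = m*v = 0.019*1167 = 22.17 kg·m/s

22.17 kg·m/s


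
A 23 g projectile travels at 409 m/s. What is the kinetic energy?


E = 0.5*m*v^2 = 0.5*0.023*409^2 = 1924 J

1924 J


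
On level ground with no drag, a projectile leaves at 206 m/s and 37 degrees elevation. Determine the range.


R = v0^2 * sin(2*theta) / g = 206^2 * sin(2*37°) / 9.81 = 4158 m

4158 m


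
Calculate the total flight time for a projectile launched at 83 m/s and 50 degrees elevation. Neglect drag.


T = 2*v0*sin(theta)/g = 2*83*sin(50°)/9.81 = 12.96 s

12.96 s


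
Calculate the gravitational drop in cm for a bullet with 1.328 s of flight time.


drop = 0.5*g*t^2 = 0.5*9.81*1.328^2 = 8.65038 m ≈ 865 cm

865 cm


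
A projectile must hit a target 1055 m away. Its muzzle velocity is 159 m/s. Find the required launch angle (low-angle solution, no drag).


sin(2*theta) = R*g/v0^2 = 1055*9.81/159^2 = 0.409381, theta = arcsin(0.409381)/2 = 12.08°

12.08 degrees


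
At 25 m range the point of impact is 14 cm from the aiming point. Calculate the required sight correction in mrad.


1 mrad subtends 1 cm per 10 m of range, so adj = error_cm / (dist_m / 10) = 14 / (25/10) = 5.6 mrad

5.6 mrad


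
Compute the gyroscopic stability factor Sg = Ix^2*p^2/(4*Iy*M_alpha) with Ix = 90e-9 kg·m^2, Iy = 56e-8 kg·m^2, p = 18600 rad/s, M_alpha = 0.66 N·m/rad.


Sg = Ix^2 * p^2 / (4 * Iy * M_alpha) = (90e-9)^2 * 18600^2 / (4 * 56e-8 * 0.66) = 1.895

1.895


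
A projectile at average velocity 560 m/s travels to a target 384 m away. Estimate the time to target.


t = d/v = 384/560 = 0.6857 s

0.6857 s


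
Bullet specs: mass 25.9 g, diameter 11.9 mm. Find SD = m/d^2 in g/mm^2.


SD = m/d^2 = 25.9/11.9^2 = 0.1829 g/mm^2

0.1829 g/mm^2


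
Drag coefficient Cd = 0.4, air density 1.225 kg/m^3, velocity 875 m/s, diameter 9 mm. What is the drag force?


A = pi*(d/2)^2 = pi*(9/2000)^2 = 6.36173e-05 m^2
Fd = 0.5*Cd*rho*A*v^2 = 0.5*0.4*1.225*6.36173e-05*875^2 = 11.93 N

11.93 N


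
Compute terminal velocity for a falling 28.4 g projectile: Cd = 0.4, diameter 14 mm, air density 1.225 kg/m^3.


A = pi*(d/2)^2 = pi*(14/2000)^2 = 1.53938e-04 m^2
vt = sqrt(2mg/(Cd*rho*A)) = sqrt(2*0.0284*9.81/(0.4 * 1.225 * 1.53938e-04)) = 85.95 m/s

85.95 m/s


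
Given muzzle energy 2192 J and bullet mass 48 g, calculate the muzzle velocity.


v = sqrt(2*E/m) = sqrt(2*2192/0.048) = 302.2 m/s

302.2 m/s


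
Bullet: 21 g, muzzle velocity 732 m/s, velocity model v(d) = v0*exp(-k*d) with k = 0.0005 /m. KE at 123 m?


v = v0*exp(-k*d) = 732*exp(-0.0005*123) = 688.338 m/s
E = 0.5*m*v^2 = 0.5*0.021*688.338^2 = 4975 J

4975 J


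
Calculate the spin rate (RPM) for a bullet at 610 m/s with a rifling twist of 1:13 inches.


twist_m = 13*0.0254 = 0.3302 m
spin = v/twist = 610/0.3302 = 1847.365 rev/s
RPM = spin*60 = 1847.365*60 ≈ 110842 RPM

110842 RPM


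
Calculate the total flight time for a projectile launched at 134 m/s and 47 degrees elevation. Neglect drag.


T = 2*v0*sin(theta)/g = 2*134*sin(47°)/9.81 = 19.98 s

19.98 s


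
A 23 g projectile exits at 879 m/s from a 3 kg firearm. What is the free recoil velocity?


v_recoil = m_p * v_p / m_gun = 0.023 * 879 / 3 = 6.739 m/s

6.739 m/s


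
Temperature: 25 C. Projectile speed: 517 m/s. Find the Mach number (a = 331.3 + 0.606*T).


a = 331.3 + 0.606*(25) = 346.45 m/s
M = v/a = 517/346.45 = 1.492

1.492


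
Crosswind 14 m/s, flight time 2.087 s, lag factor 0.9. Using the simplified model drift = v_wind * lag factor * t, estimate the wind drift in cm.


drift = v_wind * lag * t = 14 * 0.9 * 2.087 = 26.2962 m ≈ 2630 cm

2630 cm


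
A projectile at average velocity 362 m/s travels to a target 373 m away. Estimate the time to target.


t = d/v = 373/362 = 1.03 s

1.03 s


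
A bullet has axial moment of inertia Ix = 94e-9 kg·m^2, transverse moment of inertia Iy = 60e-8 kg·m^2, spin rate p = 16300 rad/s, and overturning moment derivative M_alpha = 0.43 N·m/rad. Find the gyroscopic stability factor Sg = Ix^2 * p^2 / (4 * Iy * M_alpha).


Sg = Ix^2 * p^2 / (4 * Iy * M_alpha) = (94e-9)^2 * 16300^2 / (4 * 60e-8 * 0.43) = 2.275

2.275


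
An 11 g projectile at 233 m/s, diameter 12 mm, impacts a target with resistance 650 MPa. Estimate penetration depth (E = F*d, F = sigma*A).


A = pi*(d/2)^2 = pi*(12/2)^2 = 113.097 mm^2
E = 0.5*m*v^2 = 0.5*0.011*233^2 = 298.589 J
depth = E/(sigma*A) = 298.589 J / (650 MPa * 113.097 mm^2) = 298.589/(650 * 113.097) m = 0.00406171 m ≈ 4.062 mm

4.062 mm


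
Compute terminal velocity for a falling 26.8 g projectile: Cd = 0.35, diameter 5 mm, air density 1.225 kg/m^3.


A = pi*(d/2)^2 = pi*(5/2000)^2 = 1.96350e-05 m^2
vt = sqrt(2mg/(Cd*rho*A)) = sqrt(2*0.0268*9.81/(0.35 * 1.225 * 1.96350e-05)) = 249.9 m/s

249.9 m/s


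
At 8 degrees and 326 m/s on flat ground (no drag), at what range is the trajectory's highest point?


R = v0^2*sin(2*theta)/g = 326^2*sin(2*8°)/9.81 = 2986.1 m
apex_dist = R/2 = 2986.1/2 = 1493 m

1493 m


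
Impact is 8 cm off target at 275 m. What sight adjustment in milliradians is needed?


1 mrad subtends 1 cm per 10 m of range, so adj = error_cm / (dist_m / 10) = 8 / (275/10) = 0.2909 mrad

0.2909 mrad


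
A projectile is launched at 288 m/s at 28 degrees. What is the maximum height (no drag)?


H = (v0*sin(theta))^2 / (2g) = (288*sin(28°))^2 / (2*9.81) = 931.8 m

931.8 m


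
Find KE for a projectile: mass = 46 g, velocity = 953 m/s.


E = 0.5*m*v^2 = 0.5*0.046*953^2 = 20889 J

20889 J


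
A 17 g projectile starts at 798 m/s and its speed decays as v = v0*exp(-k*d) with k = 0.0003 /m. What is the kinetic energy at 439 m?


v = v0*exp(-k*d) = 798*exp(-0.0003*439) = 699.53 m/s
E = 0.5*m*v^2 = 0.5*0.017*699.53^2 = 4159 J

4159 J


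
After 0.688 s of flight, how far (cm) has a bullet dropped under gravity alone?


drop = 0.5*g*t^2 = 0.5*9.81*0.688^2 = 2.32175 m ≈ 232.2 cm

232.2 cm


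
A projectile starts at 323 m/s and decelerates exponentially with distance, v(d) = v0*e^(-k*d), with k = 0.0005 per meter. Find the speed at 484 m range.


v = v0*exp(-k*d) = 323*exp(-0.0005*484) = 253.6 m/s

253.6 m/s


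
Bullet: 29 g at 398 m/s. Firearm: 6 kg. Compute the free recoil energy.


v_r = m_p*v_p/m_gun = 0.029*398/6 = 1.92367 m/s, E_r = 0.5*m_gun*v_r^2 = 0.5*6*1.92367^2 = 11.1 J

11.1 J


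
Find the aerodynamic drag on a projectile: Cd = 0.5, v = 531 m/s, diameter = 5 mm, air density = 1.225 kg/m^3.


A = pi*(d/2)^2 = pi*(5/2000)^2 = 1.96350e-05 m^2
Fd = 0.5*Cd*rho*A*v^2 = 0.5*0.5*1.225*1.96350e-05*531^2 = 1.695 N

1.695 N


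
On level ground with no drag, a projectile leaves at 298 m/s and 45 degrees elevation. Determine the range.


R = v0^2 * sin(2*theta) / g = 298^2 * sin(2*45°) / 9.81 = 9052 m

9052 m


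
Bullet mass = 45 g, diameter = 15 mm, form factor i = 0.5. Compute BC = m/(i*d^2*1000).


BC = m/(i*d^2*1000) = 45/(0.5 * 15^2 * 1000) = 0.0004

0.0004


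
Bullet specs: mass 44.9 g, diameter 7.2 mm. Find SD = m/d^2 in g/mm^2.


SD = m/d^2 = 44.9/7.2^2 = 0.8661 g/mm^2

0.8661 g/mm^2


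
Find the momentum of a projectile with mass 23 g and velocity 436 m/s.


p = m*v = 0.023*436 = 10.03 kg·m/s

10.03 kg·m/s


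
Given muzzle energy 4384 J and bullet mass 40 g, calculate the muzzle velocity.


v = sqrt(2*E/m) = sqrt(2*4384/0.04) = 468.2 m/s

468.2 m/s


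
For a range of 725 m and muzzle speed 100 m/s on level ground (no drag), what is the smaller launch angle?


sin(2*theta) = R*g/v0^2 = 725*9.81/100^2 = 0.711225, theta = arcsin(0.711225)/2 = 22.67°

22.67 degrees


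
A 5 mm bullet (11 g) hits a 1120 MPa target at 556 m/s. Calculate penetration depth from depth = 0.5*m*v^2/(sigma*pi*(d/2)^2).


A = pi*(d/2)^2 = pi*(5/2)^2 = 19.635 mm^2
E = 0.5*m*v^2 = 0.5*0.011*556^2 = 1700.25 J
depth = E/(sigma*A) = 1700.25 J / (1120 MPa * 19.635 mm^2) = 1700.25/(1120 * 19.635) m = 0.0773151 m ≈ 77.32 mm

77.32 mm


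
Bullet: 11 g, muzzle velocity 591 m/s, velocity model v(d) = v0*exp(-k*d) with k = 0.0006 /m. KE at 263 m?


v = v0*exp(-k*d) = 591*exp(-0.0006*263) = 504.726 m/s
E = 0.5*m*v^2 = 0.5*0.011*504.726^2 = 1401 J

1401 J


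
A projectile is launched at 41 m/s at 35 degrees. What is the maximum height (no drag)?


H = (v0*sin(theta))^2 / (2g) = (41*sin(35°))^2 / (2*9.81) = 28.19 m

28.19 m


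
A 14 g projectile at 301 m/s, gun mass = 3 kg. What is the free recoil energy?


v_r = m_p*v_p/m_gun = 0.014*301/3 = 1.40467 m/s, E_r = 0.5*m_gun*v_r^2 = 0.5*3*1.40467^2 = 2.96 J

2.96 J


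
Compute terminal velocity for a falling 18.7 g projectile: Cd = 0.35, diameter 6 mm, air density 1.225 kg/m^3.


A = pi*(d/2)^2 = pi*(6/2000)^2 = 2.82743e-05 m^2
vt = sqrt(2mg/(Cd*rho*A)) = sqrt(2*0.0187*9.81/(0.35 * 1.225 * 2.82743e-05)) = 174 m/s

174 m/s


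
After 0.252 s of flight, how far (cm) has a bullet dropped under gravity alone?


drop = 0.5*g*t^2 = 0.5*9.81*0.252^2 = 0.311487 m ≈ 31.15 cm

31.15 cm


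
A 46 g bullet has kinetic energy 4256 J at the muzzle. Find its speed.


v = sqrt(2*E/m) = sqrt(2*4256/0.046) = 430.2 m/s

430.2 m/s


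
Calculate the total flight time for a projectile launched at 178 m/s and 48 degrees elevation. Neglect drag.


T = 2*v0*sin(theta)/g = 2*178*sin(48°)/9.81 = 26.97 s

26.97 s


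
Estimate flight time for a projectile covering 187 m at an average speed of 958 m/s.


t = d/v = 187/958 = 0.1952 s

0.1952 s


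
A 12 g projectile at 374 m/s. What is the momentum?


p = m*v = 0.012*374 = 4.488 kg·m/s

4.488 kg·m/s


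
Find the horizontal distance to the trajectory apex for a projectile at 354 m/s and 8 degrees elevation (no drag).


R = v0^2*sin(2*theta)/g = 354^2*sin(2*8°)/9.81 = 3521.08 m
apex_dist = R/2 = 3521.08/2 = 1761 m

1761 m


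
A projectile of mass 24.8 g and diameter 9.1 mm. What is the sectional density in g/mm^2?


SD = m/d^2 = 24.8/9.1^2 = 0.2995 g/mm^2

0.2995 g/mm^2


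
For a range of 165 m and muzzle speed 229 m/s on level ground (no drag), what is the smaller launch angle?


sin(2*theta) = R*g/v0^2 = 165*9.81/229^2 = 0.0308661, theta = arcsin(0.0308661)/2 = 0.8844°

0.8844 degrees


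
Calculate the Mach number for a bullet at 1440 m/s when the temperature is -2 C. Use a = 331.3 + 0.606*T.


a = 331.3 + 0.606*(-2) = 330.088 m/s
M = v/a = 1440/330.088 = 4.362

4.362


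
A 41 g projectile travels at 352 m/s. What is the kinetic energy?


E = 0.5*m*v^2 = 0.5*0.041*352^2 = 2540 J

2540 J


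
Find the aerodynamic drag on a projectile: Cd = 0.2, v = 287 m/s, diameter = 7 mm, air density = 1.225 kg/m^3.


A = pi*(d/2)^2 = pi*(7/2000)^2 = 3.84845e-05 m^2
Fd = 0.5*Cd*rho*A*v^2 = 0.5*0.2*1.225*3.84845e-05*287^2 = 0.3883 N

0.3883 N


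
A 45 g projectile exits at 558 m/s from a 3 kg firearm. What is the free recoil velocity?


v_recoil = m_p * v_p / m_gun = 0.045 * 558 / 3 = 8.37 m/s

8.37 m/s


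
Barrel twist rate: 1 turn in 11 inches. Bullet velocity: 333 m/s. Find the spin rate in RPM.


twist_m = 11*0.0254 = 0.2794 m
spin = v/twist = 333/0.2794 = 1191.84 rev/s
RPM = spin*60 = 1191.84*60 ≈ 71510 RPM

71510 RPM


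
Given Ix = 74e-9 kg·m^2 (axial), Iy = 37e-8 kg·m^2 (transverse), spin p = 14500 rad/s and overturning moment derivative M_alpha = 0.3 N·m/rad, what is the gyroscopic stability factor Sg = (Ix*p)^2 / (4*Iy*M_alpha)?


Sg = Ix^2 * p^2 / (4 * Iy * M_alpha) = (74e-9)^2 * 14500^2 / (4 * 37e-8 * 0.3) = 2.593

2.593


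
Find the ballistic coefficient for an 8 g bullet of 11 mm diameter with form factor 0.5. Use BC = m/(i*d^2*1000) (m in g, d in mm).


BC = m/(i*d^2*1000) = 8/(0.5 * 11^2 * 1000) = 0.0001322

0.0001322


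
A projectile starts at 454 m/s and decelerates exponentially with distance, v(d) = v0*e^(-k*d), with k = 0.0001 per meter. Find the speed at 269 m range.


v = v0*exp(-k*d) = 454*exp(-0.0001*269) = 442 m/s

442 m/s


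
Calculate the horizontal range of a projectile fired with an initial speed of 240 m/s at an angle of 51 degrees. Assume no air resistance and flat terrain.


R = v0^2 * sin(2*theta) / g = 240^2 * sin(2*51°) / 9.81 = 5743 m

5743 m


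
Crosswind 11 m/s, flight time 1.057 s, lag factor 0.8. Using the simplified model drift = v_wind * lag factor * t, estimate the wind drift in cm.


drift = v_wind * lag * t = 11 * 0.8 * 1.057 = 9.3016 m ≈ 930.2 cm

930.2 cm


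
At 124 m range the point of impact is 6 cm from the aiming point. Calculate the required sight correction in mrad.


1 mrad subtends 1 cm per 10 m of range, so adj = error_cm / (dist_m / 10) = 6 / (124/10) = 0.4839 mrad

0.4839 mrad


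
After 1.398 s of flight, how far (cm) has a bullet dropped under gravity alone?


drop = 0.5*g*t^2 = 0.5*9.81*1.398^2 = 9.58635 m ≈ 958.6 cm

958.6 cm


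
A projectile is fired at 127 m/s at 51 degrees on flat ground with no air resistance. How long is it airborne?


T = 2*v0*sin(theta)/g = 2*127*sin(51°)/9.81 = 20.12 s

20.12 s


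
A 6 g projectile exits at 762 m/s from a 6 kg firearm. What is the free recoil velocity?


v_recoil = m_p * v_p / m_gun = 0.006 * 762 / 6 = 0.762 m/s

0.762 m/s


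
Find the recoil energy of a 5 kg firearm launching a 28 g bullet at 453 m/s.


v_r = m_p*v_p/m_gun = 0.028*453/5 = 2.5368 m/s, E_r = 0.5*m_gun*v_r^2 = 0.5*5*2.5368^2 = 16.09 J

16.09 J


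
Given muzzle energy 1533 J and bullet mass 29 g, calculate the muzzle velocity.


v = sqrt(2*E/m) = sqrt(2*1533/0.029) = 325.2 m/s

325.2 m/s


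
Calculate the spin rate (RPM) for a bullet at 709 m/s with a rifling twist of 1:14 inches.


twist_m = 14*0.0254 = 0.3556 m
spin = v/twist = 709/0.3556 = 1993.813 rev/s
RPM = spin*60 = 1993.813*60 ≈ 119629 RPM

119629 RPM


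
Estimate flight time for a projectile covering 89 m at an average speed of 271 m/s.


t = d/v = 89/271 = 0.3284 s

0.3284 s


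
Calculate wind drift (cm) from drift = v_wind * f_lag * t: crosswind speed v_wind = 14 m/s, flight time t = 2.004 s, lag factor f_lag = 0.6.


drift = v_wind * lag * t = 14 * 0.6 * 2.004 = 16.8336 m ≈ 1683 cm

1683 cm


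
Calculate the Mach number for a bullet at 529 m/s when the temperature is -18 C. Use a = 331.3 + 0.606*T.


a = 331.3 + 0.606*(-18) = 320.392 m/s
M = v/a = 529/320.392 = 1.651

1.651


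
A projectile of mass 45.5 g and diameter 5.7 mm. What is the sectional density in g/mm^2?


SD = m/d^2 = 45.5/5.7^2 = 1.4 g/mm^2

1.4 g/mm^2


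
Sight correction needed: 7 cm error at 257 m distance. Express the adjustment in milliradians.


1 mrad subtends 1 cm per 10 m of range, so adj = error_cm / (dist_m / 10) = 7 / (257/10) = 0.2724 mrad

0.2724 mrad


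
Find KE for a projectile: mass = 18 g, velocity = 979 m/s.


E = 0.5*m*v^2 = 0.5*0.018*979^2 = 8626 J

8626 J


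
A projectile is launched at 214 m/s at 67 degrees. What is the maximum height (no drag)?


H = (v0*sin(theta))^2 / (2g) = (214*sin(67°))^2 / (2*9.81) = 1978 m

1978 m


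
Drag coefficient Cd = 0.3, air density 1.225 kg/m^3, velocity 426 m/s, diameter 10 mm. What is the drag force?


A = pi*(d/2)^2 = pi*(10/2000)^2 = 7.85398e-05 m^2
Fd = 0.5*Cd*rho*A*v^2 = 0.5*0.3*1.225*7.85398e-05*426^2 = 2.619 N

2.619 N


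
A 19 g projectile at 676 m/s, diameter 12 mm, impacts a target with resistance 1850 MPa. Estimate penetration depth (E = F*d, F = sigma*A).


A = pi*(d/2)^2 = pi*(12/2)^2 = 113.097 mm^2
E = 0.5*m*v^2 = 0.5*0.019*676^2 = 4341.27 J
depth = E/(sigma*A) = 4341.27 J / (1850 MPa * 113.097 mm^2) = 4341.27/(1850 * 113.097) m = 0.0207488 m ≈ 20.75 mm

20.75 mm


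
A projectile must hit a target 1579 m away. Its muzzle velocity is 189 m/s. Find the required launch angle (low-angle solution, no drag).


sin(2*theta) = R*g/v0^2 = 1579*9.81/189^2 = 0.433638, theta = arcsin(0.433638)/2 = 12.85°

12.85 degrees


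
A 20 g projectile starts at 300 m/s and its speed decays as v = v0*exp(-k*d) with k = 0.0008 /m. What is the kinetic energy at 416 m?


v = v0*exp(-k*d) = 300*exp(-0.0008*416) = 215.074 m/s
E = 0.5*m*v^2 = 0.5*0.02*215.074^2 = 462.6 J

462.6 J


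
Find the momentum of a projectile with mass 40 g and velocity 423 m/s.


p = m*v = 0.04*423 = 16.92 kg·m/s

16.92 kg·m/s


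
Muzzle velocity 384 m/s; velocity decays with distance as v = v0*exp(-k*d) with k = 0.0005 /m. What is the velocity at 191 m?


v = v0*exp(-k*d) = 384*exp(-0.0005*191) = 349 m/s

349 m/s


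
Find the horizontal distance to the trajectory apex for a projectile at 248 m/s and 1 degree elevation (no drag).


R = v0^2*sin(2*theta)/g = 248^2*sin(2*1°)/9.81 = 218.803 m
apex_dist = R/2 = 218.803/2 = 109.4 m

109.4 m


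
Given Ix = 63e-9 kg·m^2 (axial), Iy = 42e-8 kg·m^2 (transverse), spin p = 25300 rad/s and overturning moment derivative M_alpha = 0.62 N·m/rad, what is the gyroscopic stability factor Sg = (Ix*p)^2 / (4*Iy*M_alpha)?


Sg = Ix^2 * p^2 / (4 * Iy * M_alpha) = (63e-9)^2 * 25300^2 / (4 * 42e-8 * 0.62) = 2.439

2.439
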